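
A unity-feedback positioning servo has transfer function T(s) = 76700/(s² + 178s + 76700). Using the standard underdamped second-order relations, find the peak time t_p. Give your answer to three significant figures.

t_p ≈ 0.0120 s

ω_n = √76700 = 277 rad/s; ζ = 178/(2·277) = 0.321.
ω_d = ω_n√(1−ζ²) = 262 rad/s. Then t_p = π/ω_d = 0.0120 s.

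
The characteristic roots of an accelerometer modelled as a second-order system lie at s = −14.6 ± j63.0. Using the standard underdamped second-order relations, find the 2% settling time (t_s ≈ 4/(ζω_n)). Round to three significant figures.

For poles at −σ ± jω_d, ζω_n = σ = 14.6, so t_s ≈ 4/σ = 0.274 s.

t_s ≈ 0.274 s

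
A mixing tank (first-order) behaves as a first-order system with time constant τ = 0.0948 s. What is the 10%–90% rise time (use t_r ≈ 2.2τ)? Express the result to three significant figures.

t_r ≈ 0.209 s

t_r ≈ 2.2τ = 0.209 s.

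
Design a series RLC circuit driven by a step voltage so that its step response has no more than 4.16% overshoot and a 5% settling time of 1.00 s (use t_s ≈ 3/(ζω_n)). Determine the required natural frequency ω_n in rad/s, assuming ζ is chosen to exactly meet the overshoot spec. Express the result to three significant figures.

ω_n ≈ 4.22 rad/s

ζ = −ln(OS)/√(π² + (ln OS)²). With OS = 0.0416, ln OS = −3.180 and ζ = 3.180/4.470 = 0.711.
Then ω_n = 3/(ζ t_s) = 3/(0.711 × 1.00) = 4.22 rad/s.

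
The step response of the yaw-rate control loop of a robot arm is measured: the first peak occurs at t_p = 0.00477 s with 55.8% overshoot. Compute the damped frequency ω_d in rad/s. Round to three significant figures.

ω_d ≈ 659 rad/s

t_p = π/ω_d, so ω_d = π/0.00477 = 659 rad/s.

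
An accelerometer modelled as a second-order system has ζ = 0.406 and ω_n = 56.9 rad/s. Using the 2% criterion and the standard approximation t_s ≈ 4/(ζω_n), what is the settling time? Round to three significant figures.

t_s ≈ 4/(ζω_n) = 4/(0.406 × 56.9) = 0.173 s.

t_s ≈ 0.173 s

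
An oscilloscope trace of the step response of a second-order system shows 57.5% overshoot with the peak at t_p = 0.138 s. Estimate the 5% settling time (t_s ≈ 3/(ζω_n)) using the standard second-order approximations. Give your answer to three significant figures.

The overshoot fixes ζ = −ln(OS)/√(π²+ln²(OS)) = 0.173.
t_p = π/ω_d ⇒ ω_d = 22.8 rad/s; then ω_n = ω_d/√(1−ζ²) = 23.1 rad/s.
t_s ≈ 3/(ζω_n) = 3/(0.173·23.1) = 0.748 s.

t_s ≈ 0.748 s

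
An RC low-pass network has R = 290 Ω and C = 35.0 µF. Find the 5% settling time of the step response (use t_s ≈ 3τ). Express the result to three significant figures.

t_s ≈ 0.0304 s

τ = RC = 290 × 35.0 µF = 0.0101 s.
t_s ≈ 3τ = 0.0304 s.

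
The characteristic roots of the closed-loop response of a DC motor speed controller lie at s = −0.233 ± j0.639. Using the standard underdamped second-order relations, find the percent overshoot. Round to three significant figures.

|pole| = ω_n = √(0.233² + 0.639²) = 0.680 rad/s; ζ = cos θ = σ/ω_n = 0.343.
%OS = 100·exp(−πζ/√(1−ζ²)) = 31.8%.

%OS ≈ 31.8%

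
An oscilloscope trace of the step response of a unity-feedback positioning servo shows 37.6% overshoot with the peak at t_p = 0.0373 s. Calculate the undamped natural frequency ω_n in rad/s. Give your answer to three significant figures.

ω_n ≈ 88.2 rad/s

ζ from %OS: ζ = |ln 0.376|/√(π²+ln²0.376) = 0.297.
t_p = π/ω_d ⇒ ω_d = 84.2 rad/s; then ω_n = ω_d/√(1−ζ²) = 88.2 rad/s.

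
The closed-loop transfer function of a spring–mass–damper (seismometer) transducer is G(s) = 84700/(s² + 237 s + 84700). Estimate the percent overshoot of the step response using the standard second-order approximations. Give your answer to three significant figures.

Matching coefficients with s² + 2ζω_n s + ω_n² gives ω_n² = 84700 ⇒ ω_n = 291 rad/s, and ζ = 237/(2ω_n) = 0.407.
Overshoot: exp(−π·0.407/√(1−0.407²)) = 0.246, i.e. 24.6%.

%OS ≈ 24.6%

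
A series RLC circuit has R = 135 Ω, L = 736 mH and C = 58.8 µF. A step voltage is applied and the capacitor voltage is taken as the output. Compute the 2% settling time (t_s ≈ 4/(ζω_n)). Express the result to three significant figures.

t_s ≈ 0.0436 s

For a series RLC circuit (capacitor voltage as output), ω_n = 1/√(LC) = 1/√(736 mH · 58.8 µF) = 152 rad/s.
ζ = (R/2)·√(C/L) = (135/2)·√(58.8 µF/736 mH) = 0.603.
t_s ≈ 4/(ζω_n) = 0.0436 s.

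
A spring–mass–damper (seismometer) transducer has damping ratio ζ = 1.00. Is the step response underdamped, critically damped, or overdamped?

Since ζ = 1, the system is critically damped.

critically damped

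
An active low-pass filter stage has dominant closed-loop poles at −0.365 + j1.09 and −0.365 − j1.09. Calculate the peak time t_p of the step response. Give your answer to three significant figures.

t_p ≈ 2.88 s

t_p = π/ω_d with ω_d = 1.09 (the imaginary part), so t_p = 2.88 s.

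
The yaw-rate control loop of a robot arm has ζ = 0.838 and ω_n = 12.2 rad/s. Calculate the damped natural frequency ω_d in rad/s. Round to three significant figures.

ω_d = ω_n√(1−ζ²) = 12.2·√0.298 = 6.66 rad/s.

ω_d ≈ 6.66 rad/s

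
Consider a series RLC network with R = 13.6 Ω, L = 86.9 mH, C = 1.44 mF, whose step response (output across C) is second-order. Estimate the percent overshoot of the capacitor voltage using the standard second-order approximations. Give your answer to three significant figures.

%OS ≈ 0.339%

For a series RLC circuit (capacitor voltage as output), ω_n = 1/√(LC) = 1/√(86.9 mH · 1.44 mF) = 89.4 rad/s.
ζ = (R/2)·√(C/L) = (13.6/2)·√(1.44 mF/86.9 mH) = 0.875.
Overshoot: exp(−π·0.875/√(1−0.875²)) = 0.00339, i.e. 0.339%.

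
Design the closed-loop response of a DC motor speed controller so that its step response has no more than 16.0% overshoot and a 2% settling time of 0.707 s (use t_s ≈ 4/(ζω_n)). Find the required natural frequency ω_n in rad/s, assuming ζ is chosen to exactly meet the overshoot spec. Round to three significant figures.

From %OS = 100·exp(−πζ/√(1−ζ²)), invert to get ζ = −ln(OS)/√(π² + ln²(OS)) with OS = 0.160.
−ln 0.160 = 1.833, so ζ = 1.833/√(π² + 3.358) = 0.504.
Then ω_n = 4/(ζ t_s) = 4/(0.504 × 0.707) = 11.2 rad/s.

ω_n ≈ 11.2 rad/s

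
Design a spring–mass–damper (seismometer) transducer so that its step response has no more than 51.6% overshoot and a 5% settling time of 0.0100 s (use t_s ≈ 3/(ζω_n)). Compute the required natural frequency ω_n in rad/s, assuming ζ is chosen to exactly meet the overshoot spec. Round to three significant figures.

ω_n ≈ 1460 rad/s

ζ = −ln(OS)/√(π² + (ln OS)²). With OS = 0.516, ln OS = −0.6616 and ζ = 0.6616/3.211 = 0.206.
From t_s ≈ 3/(ζω_n): ω_n = 3/(ζ·t_s) = 3/(0.206·0.0100) = 1460 rad/s.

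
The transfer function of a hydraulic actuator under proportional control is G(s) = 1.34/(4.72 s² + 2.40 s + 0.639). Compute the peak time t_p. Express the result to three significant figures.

t_p ≈ 11.8 s

Dividing through by 4.72: denominator becomes s² + 0.5085 s + 0.1354.
So ω_n = √0.1354 = 0.368 rad/s and ζ = 0.5085/(2·0.368) = 0.691.
ω_d = 0.368·√(1 − 0.691²) = 0.266 rad/s. t_p = π/ω_d = 11.8 s.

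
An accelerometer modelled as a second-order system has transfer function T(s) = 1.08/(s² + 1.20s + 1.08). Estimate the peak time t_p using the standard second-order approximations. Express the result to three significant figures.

t_p ≈ 3.70 s

Matching coefficients with s² + 2ζω_n s + ω_n² gives ω_n² = 1.08 ⇒ ω_n = 1.04 rad/s, and ζ = 1.20/(2ω_n) = 0.577.
ω_d = ω_n√(1−ζ²) = 0.849 rad/s. Then t_p = π/ω_d = 3.70 s.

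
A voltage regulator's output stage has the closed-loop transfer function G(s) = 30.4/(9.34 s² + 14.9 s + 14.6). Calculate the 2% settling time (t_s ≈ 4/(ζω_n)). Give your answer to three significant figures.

t_s ≈ 5.01 s

Dividing through by 9.34: denominator becomes s² + 1.595 s + 1.563.
So ω_n = √1.563 = 1.25 rad/s and ζ = 1.595/(2·1.25) = 0.638.
t_s ≈ 4/(ζω_n) = 5.01 s.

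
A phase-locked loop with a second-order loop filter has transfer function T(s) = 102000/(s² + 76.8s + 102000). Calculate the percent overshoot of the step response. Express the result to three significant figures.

ω_n = √102000 = 319 rad/s; ζ = 76.8/(2·319) = 0.120.
Overshoot: exp(−π·0.120/√(1−0.120²)) = 0.684, i.e. 68.4%.

%OS ≈ 68.4%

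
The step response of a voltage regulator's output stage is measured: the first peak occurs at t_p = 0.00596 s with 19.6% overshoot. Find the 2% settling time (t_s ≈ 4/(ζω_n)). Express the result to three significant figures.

t_s ≈ 0.0146 s

From the overshoot, ζ = −ln(OS)/√(π²+ln²(OS)) = 0.460.
t_p = π/ω_d ⇒ ω_d = 527 rad/s; then ω_n = ω_d/√(1−ζ²) = 594 rad/s.
t_s ≈ 4/(ζω_n) = 4/(0.460·594) = 0.0146 s.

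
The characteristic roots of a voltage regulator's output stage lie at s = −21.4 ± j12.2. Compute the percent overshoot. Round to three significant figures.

%OS ≈ 0.404%

The poles are at −σ ± jω_d with σ = 21.4 and ω_d = 12.2, so ω_n = √(σ²+ω_d²) = 24.6 rad/s and ζ = σ/ω_n = 0.869.
Overshoot: exp(−π·0.869/√(1−0.869²)) = 0.00404, i.e. 0.404%.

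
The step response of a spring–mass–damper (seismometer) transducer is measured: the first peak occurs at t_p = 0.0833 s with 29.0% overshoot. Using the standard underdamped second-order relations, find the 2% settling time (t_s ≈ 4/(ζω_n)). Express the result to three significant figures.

ζ from %OS: ζ = |ln 0.290|/√(π²+ln²0.290) = 0.367.
From t_p = π/ω_d, ω_d = π/0.0833 = 37.7 rad/s, so ω_n = ω_d/√(1−ζ²) = 40.5 rad/s.
t_s ≈ 4/(ζω_n) = 4/(0.367·40.5) = 0.269 s.

t_s ≈ 0.269 s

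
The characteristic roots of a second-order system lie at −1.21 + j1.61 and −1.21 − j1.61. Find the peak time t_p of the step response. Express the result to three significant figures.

t_p ≈ 1.95 s

t_p = π/ω_d with ω_d = 1.61 (the imaginary part), so t_p = 1.95 s.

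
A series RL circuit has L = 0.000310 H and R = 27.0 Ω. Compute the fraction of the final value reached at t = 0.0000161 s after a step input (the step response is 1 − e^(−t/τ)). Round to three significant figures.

y/y_∞ ≈ 0.754

τ = L/R = 0.000310/27.0 = 0.0000115 s.
y(t)/y_∞ = 1 − e^(−t/τ) = 1 − e^(−0.0000161/0.0000115) = 1 − e^(−1.40) = 0.754.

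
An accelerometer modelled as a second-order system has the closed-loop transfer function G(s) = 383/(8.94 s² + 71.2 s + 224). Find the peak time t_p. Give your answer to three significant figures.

Dividing through by 8.94: denominator becomes s² + 7.964 s + 25.06.
So ω_n = √25.06 = 5.01 rad/s and ζ = 7.964/(2·5.01) = 0.796.
The damped frequency ω_d = ω_n√(1−ζ²) = 3.03 rad/s. t_p = π/ω_d = 1.04 s.

t_p ≈ 1.04 s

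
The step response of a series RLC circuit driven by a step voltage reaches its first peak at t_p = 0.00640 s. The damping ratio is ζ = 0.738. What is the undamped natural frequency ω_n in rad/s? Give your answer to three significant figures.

ω_n ≈ 727 rad/s

Peak time t_p = π/ω_d, so ω_d = π/t_p = π/0.00640 = 491 rad/s.
ω_n = ω_d/√(1−ζ²) = 491/√0.455 = 727 rad/s.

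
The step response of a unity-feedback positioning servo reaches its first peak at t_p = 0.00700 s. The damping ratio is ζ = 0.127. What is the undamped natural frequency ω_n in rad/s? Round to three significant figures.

Peak time t_p = π/ω_d, so ω_d = π/t_p = π/0.00700 = 449 rad/s.
ω_n = ω_d/√(1−ζ²) = 449/√0.984 = 452 rad/s.

ω_n ≈ 452 rad/s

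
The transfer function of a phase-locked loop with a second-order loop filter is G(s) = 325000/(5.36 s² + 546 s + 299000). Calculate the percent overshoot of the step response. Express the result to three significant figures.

%OS ≈ 50.0%

Dividing through by 5.36: denominator becomes s² + 101.9 s + 55780.
So ω_n = √55780 = 236 rad/s and ζ = 101.9/(2·236) = 0.216.
Overshoot: exp(−π·0.216/√(1−0.216²)) = 0.500, i.e. 50.0%.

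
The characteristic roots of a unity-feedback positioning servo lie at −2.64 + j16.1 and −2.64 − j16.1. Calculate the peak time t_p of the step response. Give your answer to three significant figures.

t_p = π/ω_d with ω_d = 16.1 (the imaginary part), so t_p = 0.195 s.

t_p ≈ 0.195 s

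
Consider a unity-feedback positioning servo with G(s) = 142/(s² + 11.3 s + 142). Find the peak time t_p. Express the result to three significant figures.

t_p ≈ 0.299 s

ω_n = √142 = 11.9 rad/s; ζ = 11.3/(2·11.9) = 0.474.
ω_d = 11.9·√(1 − 0.474²) = 10.5 rad/s. Then t_p = π/ω_d = 0.299 s.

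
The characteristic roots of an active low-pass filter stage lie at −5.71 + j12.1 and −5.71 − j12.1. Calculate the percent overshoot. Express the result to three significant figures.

%OS ≈ 22.7%

With σ = 5.71, ω_d = 12.1: ω_n = √(σ²+ω_d²) = 13.4 rad/s, ζ = σ/ω_n = 0.427.
Overshoot: exp(−π·0.427/√(1−0.427²)) = 0.227, i.e. 22.7%.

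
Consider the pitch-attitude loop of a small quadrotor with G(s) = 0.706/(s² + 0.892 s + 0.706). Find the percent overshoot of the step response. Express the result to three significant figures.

Matching coefficients with s² + 2ζω_n s + ω_n² gives ω_n² = 0.706 ⇒ ω_n = 0.840 rad/s, and ζ = 0.892/(2ω_n) = 0.531.
%OS = 100 e^{−πζ/√(1−ζ²)} with ζ = 0.531 gives 14.0%.

%OS ≈ 14.0%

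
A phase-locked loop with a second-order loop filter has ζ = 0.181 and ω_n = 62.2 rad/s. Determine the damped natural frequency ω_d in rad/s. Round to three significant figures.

ω_d = ω_n√(1−ζ²) = 62.2·√0.967 = 61.2 rad/s.

ω_d ≈ 61.2 rad/s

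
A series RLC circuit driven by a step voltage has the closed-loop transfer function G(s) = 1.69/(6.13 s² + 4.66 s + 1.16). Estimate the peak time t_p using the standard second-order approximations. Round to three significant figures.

t_p ≈ 14.8 s

Dividing through by 6.13: denominator becomes s² + 0.7602 s + 0.1892.
So ω_n = √0.1892 = 0.435 rad/s and ζ = 0.7602/(2·0.435) = 0.874.
ω_d = 0.435·√(1 − 0.874²) = 0.212 rad/s. t_p = π/ω_d = 14.8 s.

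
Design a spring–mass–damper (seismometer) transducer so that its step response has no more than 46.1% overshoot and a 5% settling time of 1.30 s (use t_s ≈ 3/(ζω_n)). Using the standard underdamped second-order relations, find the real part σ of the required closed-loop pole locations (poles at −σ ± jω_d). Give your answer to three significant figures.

The settling-time spec alone fixes σ = ζω_n = 3/t_s = 3/1.30 = 2.31.
(Overshoot then fixes ζ = 0.239 and hence ω_d = σ·√(1−ζ²)/ζ = 9.36 rad/s.)

σ ≈ 2.31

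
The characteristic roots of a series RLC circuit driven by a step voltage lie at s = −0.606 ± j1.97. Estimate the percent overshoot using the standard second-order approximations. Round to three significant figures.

%OS ≈ 38.0%

With σ = 0.606, ω_d = 1.97: ω_n = √(σ²+ω_d²) = 2.06 rad/s, ζ = σ/ω_n = 0.294.
%OS = 100·exp(−πζ/√(1−ζ²)) = 38.0%.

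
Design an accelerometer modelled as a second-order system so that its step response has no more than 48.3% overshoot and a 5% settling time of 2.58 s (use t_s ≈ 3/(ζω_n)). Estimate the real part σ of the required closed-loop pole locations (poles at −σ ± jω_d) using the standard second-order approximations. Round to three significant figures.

σ ≈ 1.16

The settling-time spec alone fixes σ = ζω_n = 3/t_s = 3/2.58 = 1.16.
(Overshoot then fixes ζ = 0.226 and hence ω_d = σ·√(1−ζ²)/ζ = 5.02 rad/s.)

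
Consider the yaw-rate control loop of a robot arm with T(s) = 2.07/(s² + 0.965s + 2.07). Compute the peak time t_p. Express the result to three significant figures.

ω_n = √2.07 = 1.44 rad/s; ζ = 0.965/(2·1.44) = 0.335.
ω_d = 1.44·√(1 − 0.335²) = 1.36 rad/s. Then t_p = π/ω_d = 2.32 s.

t_p ≈ 2.32 s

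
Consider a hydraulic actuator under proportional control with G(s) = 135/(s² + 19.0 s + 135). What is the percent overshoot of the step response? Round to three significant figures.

%OS ≈ 1.15%

ω_n = √135 = 11.6 rad/s; ζ = 19.0/(2·11.6) = 0.818.
%OS = 100·exp(−πζ/√(1−ζ²)) = 1.15%.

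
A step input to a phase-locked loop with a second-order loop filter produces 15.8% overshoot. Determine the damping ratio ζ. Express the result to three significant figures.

From %OS = 100·exp(−πζ/√(1−ζ²)), invert to get ζ = −ln(OS)/√(π² + ln²(OS)) with OS = 0.158.
−ln 0.158 = 1.845, so ζ = 1.845/√(π² + 3.405) = 0.506.

ζ ≈ 0.506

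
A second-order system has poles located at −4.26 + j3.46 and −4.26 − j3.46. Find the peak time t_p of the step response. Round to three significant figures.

t_p = π/ω_d with ω_d = 3.46 (the imaginary part), so t_p = 0.908 s.

t_p ≈ 0.908 s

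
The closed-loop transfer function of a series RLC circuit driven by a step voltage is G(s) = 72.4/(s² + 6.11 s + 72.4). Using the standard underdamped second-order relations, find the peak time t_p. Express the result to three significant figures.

t_p ≈ 0.396 s

Comparing the denominator to s² + 2ζω_n s + ω_n²: ω_n = √72.4 = 8.51 rad/s, and 2ζω_n = 6.11 so ζ = 6.11/(2·8.51) = 0.359.
ω_d = 8.51·√(1 − 0.359²) = 7.94 rad/s. Then t_p = π/ω_d = 0.396 s.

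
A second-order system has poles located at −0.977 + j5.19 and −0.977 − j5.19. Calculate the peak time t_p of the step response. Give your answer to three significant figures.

t_p = π/ω_d with ω_d = 5.19 (the imaginary part), so t_p = 0.605 s.

t_p ≈ 0.605 s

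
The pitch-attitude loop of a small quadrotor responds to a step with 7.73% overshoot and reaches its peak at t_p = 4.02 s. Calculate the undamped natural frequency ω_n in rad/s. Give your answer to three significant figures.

The overshoot fixes ζ = −ln(OS)/√(π²+ln²(OS)) = 0.632.
From t_p = π/ω_d, ω_d = π/4.02 = 0.781 rad/s, so ω_n = ω_d/√(1−ζ²) = 1.01 rad/s.

ω_n ≈ 1.01 rad/s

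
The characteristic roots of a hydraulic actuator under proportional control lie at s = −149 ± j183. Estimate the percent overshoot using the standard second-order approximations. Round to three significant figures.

With σ = 149, ω_d = 183: ω_n = √(σ²+ω_d²) = 236 rad/s, ζ = σ/ω_n = 0.631.
%OS = 100 e^{−πζ/√(1−ζ²)} with ζ = 0.631 gives 7.75%.

%OS ≈ 7.75%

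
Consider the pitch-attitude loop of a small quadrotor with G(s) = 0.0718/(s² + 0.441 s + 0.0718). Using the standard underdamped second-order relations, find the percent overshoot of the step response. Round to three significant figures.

ω_n = √0.0718 = 0.268 rad/s; ζ = 0.441/(2·0.268) = 0.823.
%OS = 100·exp(−πζ/√(1−ζ²)) = 1.06%.

%OS ≈ 1.06%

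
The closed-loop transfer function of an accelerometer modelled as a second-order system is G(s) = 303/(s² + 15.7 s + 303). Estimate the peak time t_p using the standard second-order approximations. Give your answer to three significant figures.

t_p ≈ 0.202 s

ω_n = √303 = 17.4 rad/s; ζ = 15.7/(2·17.4) = 0.451.
ω_d = 17.4·√(1 − 0.451²) = 15.5 rad/s. Then t_p = π/ω_d = 0.202 s.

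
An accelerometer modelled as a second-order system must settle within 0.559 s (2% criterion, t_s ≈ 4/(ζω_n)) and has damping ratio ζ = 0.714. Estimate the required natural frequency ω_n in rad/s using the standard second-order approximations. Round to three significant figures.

ω_n ≈ 10.0 rad/s

Rearranging t_s ≈ 4/(ζω_n) gives ω_n = 4/(ζ·t_s) = 4/(0.714 × 0.559) = 10.0 rad/s.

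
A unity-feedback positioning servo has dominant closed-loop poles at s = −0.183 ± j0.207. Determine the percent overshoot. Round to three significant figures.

|pole| = ω_n = √(0.183² + 0.207²) = 0.276 rad/s; ζ = cos θ = σ/ω_n = 0.662.
%OS = 100 e^{−πζ/√(1−ζ²)} with ζ = 0.662 gives 6.22%.

%OS ≈ 6.22%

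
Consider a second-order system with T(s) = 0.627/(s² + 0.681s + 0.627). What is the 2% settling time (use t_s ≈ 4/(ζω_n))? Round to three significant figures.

t_s ≈ 11.7 s

Matching coefficients with s² + 2ζω_n s + ω_n² gives ω_n² = 0.627 ⇒ ω_n = 0.792 rad/s, and ζ = 0.681/(2ω_n) = 0.430.
t_s ≈ 4/(ζω_n) = 4/(0.430·0.792) = 11.7 s.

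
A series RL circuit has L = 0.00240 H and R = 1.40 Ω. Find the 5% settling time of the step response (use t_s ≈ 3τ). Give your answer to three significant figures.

τ = L/R = 0.00240/1.40 = 0.00171 s.
t_s ≈ 3τ = 0.00514 s.

t_s ≈ 0.00514 s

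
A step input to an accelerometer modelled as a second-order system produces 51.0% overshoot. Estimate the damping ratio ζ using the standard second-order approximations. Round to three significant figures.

ζ = −ln(OS)/√(π² + (ln OS)²). With OS = 0.510, ln OS = −0.6733 and ζ = 0.6733/3.213 = 0.210.

ζ ≈ 0.210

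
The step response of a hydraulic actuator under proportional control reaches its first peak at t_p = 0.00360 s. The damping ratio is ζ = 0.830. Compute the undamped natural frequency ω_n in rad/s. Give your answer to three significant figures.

ω_n ≈ 1560 rad/s

Peak time t_p = π/ω_d, so ω_d = π/t_p = π/0.00360 = 873 rad/s.
ω_n = ω_d/√(1−ζ²) = 873/√0.311 = 1560 rad/s.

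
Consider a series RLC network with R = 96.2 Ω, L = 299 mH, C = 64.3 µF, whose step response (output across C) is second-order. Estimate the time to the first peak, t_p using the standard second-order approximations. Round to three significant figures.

For a series RLC circuit (capacitor voltage as output), ω_n = 1/√(LC) = 1/√(299 mH · 64.3 µF) = 228 rad/s.
ζ = (R/2)·√(C/L) = (96.2/2)·√(64.3 µF/299 mH) = 0.705.
ω_d = 228·√(1 − 0.705²) = 162 rad/s. t_p = π/ω_d = 0.0194 s.

t_p ≈ 0.0194 s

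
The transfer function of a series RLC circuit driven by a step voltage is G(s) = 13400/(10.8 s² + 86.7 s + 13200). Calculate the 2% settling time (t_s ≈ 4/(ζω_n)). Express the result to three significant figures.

t_s ≈ 0.997 s

Dividing through by 10.8: denominator becomes s² + 8.028 s + 1222.
So ω_n = √1222 = 35.0 rad/s and ζ = 8.028/(2·35.0) = 0.115.
t_s ≈ 4/(ζω_n) = 0.997 s.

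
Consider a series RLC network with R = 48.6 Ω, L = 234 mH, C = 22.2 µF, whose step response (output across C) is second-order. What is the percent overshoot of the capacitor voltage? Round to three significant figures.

%OS ≈ 46.5%

For a series RLC circuit (capacitor voltage as output), ω_n = 1/√(LC) = 1/√(234 mH · 22.2 µF) = 439 rad/s.
ζ = (R/2)·√(C/L) = (48.6/2)·√(22.2 µF/234 mH) = 0.237.
%OS = 100·exp(−πζ/√(1−ζ²)) = 46.5%.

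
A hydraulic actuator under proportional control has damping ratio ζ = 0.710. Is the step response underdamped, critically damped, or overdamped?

underdamped

Since ζ = 0.710 < 1, the system is underdamped.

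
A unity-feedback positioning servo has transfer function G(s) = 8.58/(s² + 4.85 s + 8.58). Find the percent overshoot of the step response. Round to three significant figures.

Comparing the denominator to s² + 2ζω_n s + ω_n²: ω_n = √8.58 = 2.93 rad/s, and 2ζω_n = 4.85 so ζ = 4.85/(2·2.93) = 0.828.
%OS = 100·exp(−πζ/√(1−ζ²)) = 0.969%.

%OS ≈ 0.969%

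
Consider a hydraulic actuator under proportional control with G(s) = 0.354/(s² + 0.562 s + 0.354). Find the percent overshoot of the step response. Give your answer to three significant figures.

%OS ≈ 18.6%

ω_n = √0.354 = 0.595 rad/s; ζ = 0.562/(2·0.595) = 0.472.
Overshoot: exp(−π·0.472/√(1−0.472²)) = 0.186, i.e. 18.6%.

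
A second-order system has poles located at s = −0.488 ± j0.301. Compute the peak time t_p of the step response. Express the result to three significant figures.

t_p ≈ 10.4 s

t_p = π/ω_d with ω_d = 0.301 (the imaginary part), so t_p = 10.4 s.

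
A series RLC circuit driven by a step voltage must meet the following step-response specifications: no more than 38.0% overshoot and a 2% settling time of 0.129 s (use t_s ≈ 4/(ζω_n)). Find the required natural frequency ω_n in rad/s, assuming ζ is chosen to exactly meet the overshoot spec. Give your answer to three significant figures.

ω_n ≈ 105 rad/s

ζ = −ln(OS)/√(π² + (ln OS)²). With OS = 0.380, ln OS = −0.9676 and ζ = 0.9676/3.287 = 0.294.
Then ω_n = 4/(ζ t_s) = 4/(0.294 × 0.129) = 105 rad/s.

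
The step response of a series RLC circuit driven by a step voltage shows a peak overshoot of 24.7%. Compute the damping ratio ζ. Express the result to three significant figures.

ζ = −ln(OS)/√(π² + (ln OS)²). With OS = 0.247, ln OS = −1.398 and ζ = 1.398/3.439 = 0.407.

ζ ≈ 0.407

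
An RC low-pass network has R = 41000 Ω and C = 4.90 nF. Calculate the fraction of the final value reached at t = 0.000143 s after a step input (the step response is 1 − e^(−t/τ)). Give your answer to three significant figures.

y/y_∞ ≈ 0.509

τ = RC = 41000 × 4.90 nF = 0.000201 s.
y(t)/y_∞ = 1 − e^(−t/τ) = 1 − e^(−0.000143/0.000201) = 1 − e^(−0.712) = 0.509.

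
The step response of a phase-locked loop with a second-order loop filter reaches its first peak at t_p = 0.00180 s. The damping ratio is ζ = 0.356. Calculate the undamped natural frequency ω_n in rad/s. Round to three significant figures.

Peak time t_p = π/ω_d, so ω_d = π/t_p = π/0.00180 = 1750 rad/s.
ω_n = ω_d/√(1−ζ²) = 1750/√0.873 = 1870 rad/s.

ω_n ≈ 1870 rad/s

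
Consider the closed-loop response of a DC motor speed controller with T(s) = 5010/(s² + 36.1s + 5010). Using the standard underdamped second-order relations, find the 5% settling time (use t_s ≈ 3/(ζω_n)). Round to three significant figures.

t_s ≈ 0.166 s

ω_n = √5010 = 70.8 rad/s; ζ = 36.1/(2·70.8) = 0.255.
t_s ≈ 3/(ζω_n) = 3/(0.255·70.8) = 0.166 s.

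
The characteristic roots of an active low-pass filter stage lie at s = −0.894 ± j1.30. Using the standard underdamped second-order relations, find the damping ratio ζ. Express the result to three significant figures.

With σ = 0.894, ω_d = 1.30: ω_n = √(σ²+ω_d²) = 1.58 rad/s, ζ = σ/ω_n = 0.567.

ζ ≈ 0.567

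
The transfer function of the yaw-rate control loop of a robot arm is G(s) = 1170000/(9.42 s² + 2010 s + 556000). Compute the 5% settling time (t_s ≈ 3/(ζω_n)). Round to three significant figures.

t_s ≈ 0.0281 s

Dividing through by 9.42: denominator becomes s² + 213.4 s + 59020.
So ω_n = √59020 = 243 rad/s and ζ = 213.4/(2·243) = 0.439.
t_s ≈ 3/(ζω_n) = 0.0281 s.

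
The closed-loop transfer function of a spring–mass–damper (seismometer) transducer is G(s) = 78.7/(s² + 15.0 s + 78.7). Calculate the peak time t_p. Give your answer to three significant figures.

Matching coefficients with s² + 2ζω_n s + ω_n² gives ω_n² = 78.7 ⇒ ω_n = 8.87 rad/s, and ζ = 15.0/(2ω_n) = 0.845.
ω_d = ω_n√(1−ζ²) = 4.74 rad/s. Then t_p = π/ω_d = 0.663 s.

t_p ≈ 0.663 s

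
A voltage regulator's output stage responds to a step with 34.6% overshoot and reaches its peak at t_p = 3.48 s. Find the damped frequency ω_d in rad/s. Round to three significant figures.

ω_d ≈ 0.903 rad/s

t_p = π/ω_d, so ω_d = π/3.48 = 0.903 rad/s.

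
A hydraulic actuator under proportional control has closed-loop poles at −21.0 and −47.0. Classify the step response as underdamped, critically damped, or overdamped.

Since the poles are distinct, negative and real, the response is overdamped.

overdamped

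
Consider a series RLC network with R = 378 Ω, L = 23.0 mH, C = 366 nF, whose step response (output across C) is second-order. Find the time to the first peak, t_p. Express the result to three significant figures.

For a series RLC circuit (capacitor voltage as output), ω_n = 1/√(LC) = 1/√(23.0 mH · 366 nF) = 10900 rad/s.
ζ = (R/2)·√(C/L) = (378/2)·√(366 nF/23.0 mH) = 0.754.
ω_d = 10900·√(1 − 0.754²) = 7160 rad/s. t_p = π/ω_d = 0.000439 s.

t_p ≈ 0.000439 s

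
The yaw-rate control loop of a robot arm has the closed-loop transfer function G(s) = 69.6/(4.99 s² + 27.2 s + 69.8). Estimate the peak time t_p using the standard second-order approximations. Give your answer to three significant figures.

Dividing through by 4.99: denominator becomes s² + 5.451 s + 13.99.
So ω_n = √13.99 = 3.74 rad/s and ζ = 5.451/(2·3.74) = 0.729.
ω_d = ω_n√(1−ζ²) = 2.56 rad/s. t_p = π/ω_d = 1.23 s.

t_p ≈ 1.23 s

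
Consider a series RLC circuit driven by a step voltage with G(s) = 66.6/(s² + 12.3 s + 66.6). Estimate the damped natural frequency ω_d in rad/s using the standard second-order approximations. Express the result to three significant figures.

ω_n = √66.6 = 8.16 rad/s; ζ = 12.3/(2·8.16) = 0.754.
ω_d = ω_n√(1−ζ²) = 5.36 rad/s.

ω_d ≈ 5.36 rad/s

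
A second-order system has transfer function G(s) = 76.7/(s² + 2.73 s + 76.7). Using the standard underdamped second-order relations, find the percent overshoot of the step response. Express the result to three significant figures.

Comparing the denominator to s² + 2ζω_n s + ω_n²: ω_n = √76.7 = 8.76 rad/s, and 2ζω_n = 2.73 so ζ = 2.73/(2·8.76) = 0.156.
%OS = 100 e^{−πζ/√(1−ζ²)} with ζ = 0.156 gives 60.9%.

%OS ≈ 60.9%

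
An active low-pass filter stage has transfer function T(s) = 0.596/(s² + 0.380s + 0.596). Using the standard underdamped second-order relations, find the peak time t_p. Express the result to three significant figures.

t_p ≈ 4.20 s

Comparing the denominator to s² + 2ζω_n s + ω_n²: ω_n = √0.596 = 0.772 rad/s, and 2ζω_n = 0.380 so ζ = 0.380/(2·0.772) = 0.246.
ω_d = ω_n√(1−ζ²) = 0.748 rad/s. Then t_p = π/ω_d = 4.20 s.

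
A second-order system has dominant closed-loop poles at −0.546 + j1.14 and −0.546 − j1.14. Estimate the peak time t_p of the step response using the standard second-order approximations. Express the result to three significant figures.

t_p ≈ 2.76 s

t_p = π/ω_d with ω_d = 1.14 (the imaginary part), so t_p = 2.76 s.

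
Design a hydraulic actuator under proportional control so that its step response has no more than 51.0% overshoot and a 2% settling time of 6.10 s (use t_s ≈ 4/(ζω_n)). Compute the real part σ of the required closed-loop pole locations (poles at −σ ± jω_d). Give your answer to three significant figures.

σ ≈ 0.656

The settling-time spec alone fixes σ = ζω_n = 4/t_s = 4/6.10 = 0.656.
(Overshoot then fixes ζ = 0.210 and hence ω_d = σ·√(1−ζ²)/ζ = 3.06 rad/s.)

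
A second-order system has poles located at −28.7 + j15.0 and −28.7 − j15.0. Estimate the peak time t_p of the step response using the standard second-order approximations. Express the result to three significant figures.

t_p = π/ω_d with ω_d = 15.0 (the imaginary part), so t_p = 0.209 s.

t_p ≈ 0.209 s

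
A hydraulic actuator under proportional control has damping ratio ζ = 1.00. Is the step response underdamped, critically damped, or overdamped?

Since ζ = 1, the system is critically damped.

critically damped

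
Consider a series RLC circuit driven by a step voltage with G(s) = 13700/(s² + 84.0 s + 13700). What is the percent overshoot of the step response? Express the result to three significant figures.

%OS ≈ 29.9%

Comparing the denominator to s² + 2ζω_n s + ω_n²: ω_n = √13700 = 117 rad/s, and 2ζω_n = 84.0 so ζ = 84.0/(2·117) = 0.359.
%OS = 100·exp(−πζ/√(1−ζ²)) = 29.9%.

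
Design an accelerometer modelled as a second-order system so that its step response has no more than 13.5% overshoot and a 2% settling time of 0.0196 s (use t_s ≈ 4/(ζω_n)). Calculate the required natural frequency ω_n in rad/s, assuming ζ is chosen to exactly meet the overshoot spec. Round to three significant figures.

ω_n ≈ 380 rad/s

ζ = −ln(OS)/√(π² + (ln OS)²). With OS = 0.135, ln OS = −2.002 and ζ = 2.002/3.726 = 0.538.
Then ω_n = 4/(ζ t_s) = 4/(0.538 × 0.0196) = 380 rad/s.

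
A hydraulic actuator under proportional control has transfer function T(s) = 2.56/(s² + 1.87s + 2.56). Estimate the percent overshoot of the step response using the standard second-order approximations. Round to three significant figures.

ω_n = √2.56 = 1.60 rad/s; ζ = 1.87/(2·1.60) = 0.584.
%OS = 100·exp(−πζ/√(1−ζ²)) = 10.4%.

%OS ≈ 10.4%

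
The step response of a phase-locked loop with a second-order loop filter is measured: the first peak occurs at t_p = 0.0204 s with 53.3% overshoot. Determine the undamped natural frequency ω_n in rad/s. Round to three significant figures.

The overshoot fixes ζ = −ln(OS)/√(π²+ln²(OS)) = 0.196.
t_p = π/ω_d ⇒ ω_d = 154 rad/s; then ω_n = ω_d/√(1−ζ²) = 157 rad/s.

ω_n ≈ 157 rad/s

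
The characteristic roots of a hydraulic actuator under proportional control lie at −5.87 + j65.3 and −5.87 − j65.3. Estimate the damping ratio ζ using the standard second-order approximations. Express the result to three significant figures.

ζ ≈ 0.0895

With σ = 5.87, ω_d = 65.3: ω_n = √(σ²+ω_d²) = 65.6 rad/s, ζ = σ/ω_n = 0.0895.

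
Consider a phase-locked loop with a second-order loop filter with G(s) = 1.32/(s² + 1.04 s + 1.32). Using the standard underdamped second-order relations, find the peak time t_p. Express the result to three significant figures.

t_p ≈ 3.07 s

Matching coefficients with s² + 2ζω_n s + ω_n² gives ω_n² = 1.32 ⇒ ω_n = 1.15 rad/s, and ζ = 1.04/(2ω_n) = 0.453.
The damped frequency ω_d = ω_n√(1−ζ²) = 1.02 rad/s. Then t_p = π/ω_d = 3.07 s.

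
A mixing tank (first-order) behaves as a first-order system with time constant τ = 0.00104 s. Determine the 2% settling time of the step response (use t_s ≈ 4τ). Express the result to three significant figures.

t_s ≈ 0.00416 s

t_s ≈ 4τ = 0.00416 s.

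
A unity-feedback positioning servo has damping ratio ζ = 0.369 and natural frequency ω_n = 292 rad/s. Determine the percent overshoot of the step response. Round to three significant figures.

For an underdamped second-order system, %OS = 100·exp(−πζ/√(1−ζ²)).
πζ/√(1−ζ²) = π·0.369/√(1−0.136) = 1.247, so %OS = 100·e^(−1.247) = 28.7%.

%OS ≈ 28.7%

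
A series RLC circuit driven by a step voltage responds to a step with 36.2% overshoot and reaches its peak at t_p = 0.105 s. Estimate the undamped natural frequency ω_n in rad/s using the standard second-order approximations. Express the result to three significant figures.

ζ from %OS: ζ = |ln 0.362|/√(π²+ln²0.362) = 0.308.
From t_p = π/ω_d, ω_d = π/0.105 = 29.9 rad/s, so ω_n = ω_d/√(1−ζ²) = 31.4 rad/s.

ω_n ≈ 31.4 rad/s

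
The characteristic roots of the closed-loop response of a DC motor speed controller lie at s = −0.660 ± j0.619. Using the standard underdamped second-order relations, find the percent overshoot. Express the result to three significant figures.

The poles are at −σ ± jω_d with σ = 0.660 and ω_d = 0.619, so ω_n = √(σ²+ω_d²) = 0.905 rad/s and ζ = σ/ω_n = 0.729.
%OS = 100·exp(−πζ/√(1−ζ²)) = 3.51%.

%OS ≈ 3.51%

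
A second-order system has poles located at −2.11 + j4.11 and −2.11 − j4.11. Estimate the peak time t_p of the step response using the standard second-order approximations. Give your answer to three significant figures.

t_p = π/ω_d with ω_d = 4.11 (the imaginary part), so t_p = 0.764 s.

t_p ≈ 0.764 s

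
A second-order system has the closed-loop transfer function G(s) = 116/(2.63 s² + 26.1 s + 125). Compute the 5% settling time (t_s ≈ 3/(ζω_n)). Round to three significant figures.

t_s ≈ 0.605 s

Dividing through by 2.63: denominator becomes s² + 9.924 s + 47.53.
So ω_n = √47.53 = 6.89 rad/s and ζ = 9.924/(2·6.89) = 0.720.
t_s ≈ 3/(ζω_n) = 0.605 s.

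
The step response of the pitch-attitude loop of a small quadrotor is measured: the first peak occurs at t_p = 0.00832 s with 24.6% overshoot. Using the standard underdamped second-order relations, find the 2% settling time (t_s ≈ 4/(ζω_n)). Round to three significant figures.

t_s ≈ 0.0237 s

The overshoot fixes ζ = −ln(OS)/√(π²+ln²(OS)) = 0.408.
From t_p = π/ω_d, ω_d = π/0.00832 = 378 rad/s, so ω_n = ω_d/√(1−ζ²) = 414 rad/s.
t_s ≈ 4/(ζω_n) = 4/(0.408·414) = 0.0237 s.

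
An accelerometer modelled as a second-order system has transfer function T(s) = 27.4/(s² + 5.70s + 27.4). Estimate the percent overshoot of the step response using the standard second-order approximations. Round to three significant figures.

ω_n = √27.4 = 5.23 rad/s; ζ = 5.70/(2·5.23) = 0.544.
%OS = 100 e^{−πζ/√(1−ζ²)} with ζ = 0.544 gives 13.0%.

%OS ≈ 13.0%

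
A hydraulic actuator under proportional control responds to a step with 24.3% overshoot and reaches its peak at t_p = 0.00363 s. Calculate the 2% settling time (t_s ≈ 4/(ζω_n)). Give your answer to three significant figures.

From the overshoot, ζ = −ln(OS)/√(π²+ln²(OS)) = 0.411.
From t_p = π/ω_d, ω_d = π/0.00363 = 865 rad/s, so ω_n = ω_d/√(1−ζ²) = 949 rad/s.
t_s ≈ 4/(ζω_n) = 4/(0.411·949) = 0.0103 s.

t_s ≈ 0.0103 s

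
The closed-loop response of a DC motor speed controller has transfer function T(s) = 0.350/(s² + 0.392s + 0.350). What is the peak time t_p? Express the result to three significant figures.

ω_n = √0.350 = 0.592 rad/s; ζ = 0.392/(2·0.592) = 0.331.
ω_d = 0.592·√(1 − 0.331²) = 0.558 rad/s. Then t_p = π/ω_d = 5.63 s.

t_p ≈ 5.63 s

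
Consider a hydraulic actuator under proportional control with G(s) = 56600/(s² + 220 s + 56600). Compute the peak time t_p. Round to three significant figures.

Comparing the denominator to s² + 2ζω_n s + ω_n²: ω_n = √56600 = 238 rad/s, and 2ζω_n = 220 so ζ = 220/(2·238) = 0.462.
ω_d = 238·√(1 − 0.462²) = 211 rad/s. Then t_p = π/ω_d = 0.0149 s.

t_p ≈ 0.0149 s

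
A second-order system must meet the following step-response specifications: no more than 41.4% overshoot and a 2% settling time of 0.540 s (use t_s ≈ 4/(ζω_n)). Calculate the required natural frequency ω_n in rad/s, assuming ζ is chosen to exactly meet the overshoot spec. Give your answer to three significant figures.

Inverting the overshoot relation: ζ = |ln 0.414|/√(π² + ln²0.414) = 0.270.
From t_s ≈ 4/(ζω_n): ω_n = 4/(ζ·t_s) = 4/(0.270·0.540) = 27.4 rad/s.

ω_n ≈ 27.4 rad/s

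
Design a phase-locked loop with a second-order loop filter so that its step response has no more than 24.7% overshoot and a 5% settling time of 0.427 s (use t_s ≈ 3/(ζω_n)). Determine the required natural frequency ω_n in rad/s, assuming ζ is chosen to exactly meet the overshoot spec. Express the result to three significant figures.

ω_n ≈ 17.3 rad/s

Inverting the overshoot relation: ζ = |ln 0.247|/√(π² + ln²0.247) = 0.407.
From t_s ≈ 3/(ζω_n): ω_n = 3/(ζ·t_s) = 3/(0.407·0.427) = 17.3 rad/s.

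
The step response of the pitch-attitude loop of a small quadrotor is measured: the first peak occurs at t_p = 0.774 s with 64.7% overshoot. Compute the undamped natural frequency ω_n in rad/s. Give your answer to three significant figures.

ζ from %OS: ζ = |ln 0.647|/√(π²+ln²0.647) = 0.137.
t_p = π/ω_d ⇒ ω_d = 4.06 rad/s; then ω_n = ω_d/√(1−ζ²) = 4.10 rad/s.

ω_n ≈ 4.10 rad/s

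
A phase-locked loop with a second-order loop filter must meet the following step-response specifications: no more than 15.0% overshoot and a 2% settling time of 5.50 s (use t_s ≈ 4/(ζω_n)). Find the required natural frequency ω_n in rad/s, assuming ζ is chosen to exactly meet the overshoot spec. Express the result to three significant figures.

ω_n ≈ 1.41 rad/s

ζ = −ln(OS)/√(π² + (ln OS)²). With OS = 0.150, ln OS = −1.897 and ζ = 1.897/3.670 = 0.517.
Then ω_n = 4/(ζ t_s) = 4/(0.517 × 5.50) = 1.41 rad/s.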